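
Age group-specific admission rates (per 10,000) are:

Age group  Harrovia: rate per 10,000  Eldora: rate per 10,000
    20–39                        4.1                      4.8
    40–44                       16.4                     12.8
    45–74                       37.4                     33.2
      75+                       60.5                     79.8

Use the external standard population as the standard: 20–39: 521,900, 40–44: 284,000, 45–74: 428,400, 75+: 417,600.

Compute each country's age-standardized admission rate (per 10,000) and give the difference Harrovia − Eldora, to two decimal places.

-3.39

Standard total = 1,651,900; weights = 0.3159, 0.1719, 0.2593, 0.2528.
Harrovia: 0.3159×4.1 + 0.1719×16.4 + 0.2593×37.4 + 0.2528×60.5 = 29.1085 per 10,000.
Eldora: 0.3159×4.8 + 0.1719×12.8 + 0.2593×33.2 + 0.2528×79.8 = 32.5006 per 10,000.
Difference = 29.1085 − 32.5006 = -3.3921.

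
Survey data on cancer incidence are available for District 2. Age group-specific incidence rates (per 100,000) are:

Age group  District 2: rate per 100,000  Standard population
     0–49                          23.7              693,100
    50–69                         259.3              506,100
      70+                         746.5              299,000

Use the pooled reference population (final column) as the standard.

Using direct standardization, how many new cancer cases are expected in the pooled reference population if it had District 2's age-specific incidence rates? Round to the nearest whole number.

3709

Expected new cancer cases = Σ (standard pop × age-specific rate ÷ 100,000)
= 693,100×23.7/100,000 + 506,100×259.3/100,000 + 299,000×746.5/100,000
= 164.26 + 1312.32 + 2232.03 = 3708.62.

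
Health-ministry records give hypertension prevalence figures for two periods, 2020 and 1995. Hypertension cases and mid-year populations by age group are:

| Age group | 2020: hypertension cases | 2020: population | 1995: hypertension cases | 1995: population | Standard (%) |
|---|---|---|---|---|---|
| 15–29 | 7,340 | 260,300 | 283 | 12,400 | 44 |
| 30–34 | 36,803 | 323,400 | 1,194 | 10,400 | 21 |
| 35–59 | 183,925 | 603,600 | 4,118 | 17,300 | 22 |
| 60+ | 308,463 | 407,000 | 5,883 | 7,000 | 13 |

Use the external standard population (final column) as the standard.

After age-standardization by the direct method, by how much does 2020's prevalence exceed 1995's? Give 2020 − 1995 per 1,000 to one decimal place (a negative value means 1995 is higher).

6.1

Age-specific rates per 1,000 for 2020: 28.198, 113.800, 304.713, 757.894.
For 1995: 22.823, 114.808, 238.035, 840.429.
Standard weights: 0.44, 0.21, 0.22, 0.13.
2020: 0.4400×28.198 + 0.2100×113.800 + 0.2200×304.713 + 0.1300×757.894 = 201.8685 per 1,000.
1995: 0.4400×22.823 + 0.2100×114.808 + 0.2200×238.035 + 0.1300×840.429 = 195.7749 per 1,000.
Difference = 201.8685 − 195.7749 = 6.0936.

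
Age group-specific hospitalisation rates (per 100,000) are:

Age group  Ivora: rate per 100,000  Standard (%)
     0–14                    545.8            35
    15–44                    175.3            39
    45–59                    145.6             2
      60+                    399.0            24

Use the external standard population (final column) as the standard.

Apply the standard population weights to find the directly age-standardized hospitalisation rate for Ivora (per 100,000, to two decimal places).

Standard weights: 0.35, 0.39, 0.02, 0.24.
Standardized rate: 0.3500×545.8 + 0.3900×175.3 + 0.0200×145.6 + 0.2400×399.0 = 358.0690 per 100,000.

358.07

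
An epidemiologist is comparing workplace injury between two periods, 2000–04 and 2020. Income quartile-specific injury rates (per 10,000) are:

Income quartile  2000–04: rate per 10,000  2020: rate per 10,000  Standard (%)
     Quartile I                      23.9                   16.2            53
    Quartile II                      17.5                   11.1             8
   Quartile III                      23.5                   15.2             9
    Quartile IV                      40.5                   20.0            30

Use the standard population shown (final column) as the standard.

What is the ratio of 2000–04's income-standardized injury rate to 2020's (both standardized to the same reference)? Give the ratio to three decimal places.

1.682

Standard weights: 0.53, 0.08, 0.09, 0.30.
2000–04: 0.5300×23.9 + 0.0800×17.5 + 0.0900×23.5 + 0.3000×40.5 = 28.3320 per 10,000.
2020: 0.5300×16.2 + 0.0800×11.1 + 0.0900×15.2 + 0.3000×20.0 = 16.8420 per 10,000.
Ratio = 28.3320 ÷ 16.8420 = 1.68222.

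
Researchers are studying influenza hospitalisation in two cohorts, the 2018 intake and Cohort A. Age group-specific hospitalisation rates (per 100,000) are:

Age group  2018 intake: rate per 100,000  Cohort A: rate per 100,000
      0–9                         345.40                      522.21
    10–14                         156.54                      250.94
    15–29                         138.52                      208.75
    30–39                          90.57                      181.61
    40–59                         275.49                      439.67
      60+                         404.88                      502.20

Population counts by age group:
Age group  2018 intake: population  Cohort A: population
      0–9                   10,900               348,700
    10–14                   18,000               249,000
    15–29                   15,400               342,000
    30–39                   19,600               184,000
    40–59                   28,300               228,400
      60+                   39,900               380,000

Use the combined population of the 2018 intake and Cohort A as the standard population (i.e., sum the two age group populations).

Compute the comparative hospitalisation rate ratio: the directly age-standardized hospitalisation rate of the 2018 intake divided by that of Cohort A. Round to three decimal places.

Combined standard total = 1,864,200; weights = 0.1929, 0.1432, 0.1917, 0.1092, 0.1377, 0.2252.
The 2018 intake: 0.1929×345.40 + 0.1432×156.54 + 0.1917×138.52 + 0.1092×90.57 + 0.1377×275.49 + 0.2252×404.88 = 254.6275 per 100,000.
Cohort A: 0.1929×522.21 + 0.1432×250.94 + 0.1917×208.75 + 0.1092×181.61 + 0.1377×439.67 + 0.2252×502.20 = 370.1898 per 100,000.
Ratio = 254.6275 ÷ 370.1898 = 0.68783.

0.688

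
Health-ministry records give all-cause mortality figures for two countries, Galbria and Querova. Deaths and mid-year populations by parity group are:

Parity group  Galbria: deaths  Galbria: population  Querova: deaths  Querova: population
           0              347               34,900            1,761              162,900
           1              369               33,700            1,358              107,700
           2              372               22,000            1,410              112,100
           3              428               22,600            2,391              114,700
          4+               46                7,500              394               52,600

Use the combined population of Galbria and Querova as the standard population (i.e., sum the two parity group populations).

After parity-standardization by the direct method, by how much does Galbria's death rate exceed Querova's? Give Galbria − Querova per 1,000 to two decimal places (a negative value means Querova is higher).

-0.25

Parity-specific rates per 1,000 for Galbria: 9.943, 10.950, 16.909, 18.938, 6.133.
For Querova: 10.810, 12.609, 12.578, 20.846, 7.490.
Combined standard total = 670,700; weights = 0.2949, 0.2108, 0.1999, 0.2047, 0.0896.
Galbria: 0.2949×9.943 + 0.2108×10.950 + 0.1999×16.909 + 0.2047×18.938 + 0.0896×6.133 = 13.0479 per 1,000.
Querova: 0.2949×10.810 + 0.2108×12.609 + 0.1999×12.578 + 0.2047×20.846 + 0.0896×7.490 = 13.2999 per 1,000.
Difference = 13.0479 − 13.2999 = -0.2519.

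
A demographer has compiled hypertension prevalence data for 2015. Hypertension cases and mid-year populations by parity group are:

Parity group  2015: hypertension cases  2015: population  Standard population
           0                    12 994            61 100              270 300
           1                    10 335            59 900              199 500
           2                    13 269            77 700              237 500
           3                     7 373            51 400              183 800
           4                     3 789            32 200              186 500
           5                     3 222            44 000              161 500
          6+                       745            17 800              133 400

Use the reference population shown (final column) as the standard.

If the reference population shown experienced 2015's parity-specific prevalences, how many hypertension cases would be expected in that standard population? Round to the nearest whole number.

Parity-specific rates per 1 000 for 2015: 212.668, 172.538, 170.772, 143.444, 117.671, 73.227, 41.854.
Expected hypertension cases = Σ (standard pop × parity-specific rate ÷ 1 000)
= 270 300×212.668/1 000 + 199 500×172.538/1 000 + 237 500×170.772/1 000 + 183 800×143.444/1 000 + 186 500×117.671/1 000 + 161 500×73.227/1 000 + 133 400×41.854/1 000
= 57484.09 + 34421.24 + 40558.40 + 26364.93 + 21945.61 + 11826.20 + 5583.31 = 198183.79.

198184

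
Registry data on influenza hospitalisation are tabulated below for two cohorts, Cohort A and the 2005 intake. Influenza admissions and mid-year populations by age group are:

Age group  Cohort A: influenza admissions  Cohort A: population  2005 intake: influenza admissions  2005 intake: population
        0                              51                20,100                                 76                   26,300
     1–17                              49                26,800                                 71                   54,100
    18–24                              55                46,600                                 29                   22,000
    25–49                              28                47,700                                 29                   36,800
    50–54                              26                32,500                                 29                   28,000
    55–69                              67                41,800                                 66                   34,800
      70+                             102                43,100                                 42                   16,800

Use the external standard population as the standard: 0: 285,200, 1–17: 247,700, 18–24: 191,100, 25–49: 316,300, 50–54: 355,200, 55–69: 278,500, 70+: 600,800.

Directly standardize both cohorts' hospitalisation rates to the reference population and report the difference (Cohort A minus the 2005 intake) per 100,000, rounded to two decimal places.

-13.55

Age-specific rates per 100,000 for Cohort A: 253.73, 182.84, 118.03, 58.70, 80.00, 160.29, 236.66.
For the 2005 intake: 288.97, 131.24, 131.82, 78.80, 103.57, 189.66, 250.00.
Standard total = 2,274,800; weights = 0.1254, 0.1089, 0.0840, 0.1390, 0.1561, 0.1224, 0.2641.
Cohort A: 0.1254×253.73 + 0.1089×182.84 + 0.0840×118.03 + 0.1390×58.70 + 0.1561×80.00 + 0.1224×160.29 + 0.2641×236.66 = 164.4166 per 100,000.
The 2005 intake: 0.1254×288.97 + 0.1089×131.24 + 0.0840×131.82 + 0.1390×78.80 + 0.1561×103.57 + 0.1224×189.66 + 0.2641×250.00 = 177.9703 per 100,000.
Difference = 164.4166 − 177.9703 = -13.5537.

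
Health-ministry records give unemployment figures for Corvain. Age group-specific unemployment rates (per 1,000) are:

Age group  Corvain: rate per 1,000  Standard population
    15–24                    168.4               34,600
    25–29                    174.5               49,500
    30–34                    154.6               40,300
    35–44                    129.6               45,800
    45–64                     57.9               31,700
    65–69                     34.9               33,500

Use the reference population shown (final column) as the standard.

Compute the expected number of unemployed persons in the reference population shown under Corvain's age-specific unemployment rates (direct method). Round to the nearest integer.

Expected unemployed persons = Σ (standard pop × age-specific rate ÷ 1,000)
= 34,600×168.4/1,000 + 49,500×174.5/1,000 + 40,300×154.6/1,000 + 45,800×129.6/1,000 + 31,700×57.9/1,000 + 33,500×34.9/1,000
= 5826.64 + 8637.75 + 6230.38 + 5935.68 + 1835.43 + 1169.15 = 29635.03.

29635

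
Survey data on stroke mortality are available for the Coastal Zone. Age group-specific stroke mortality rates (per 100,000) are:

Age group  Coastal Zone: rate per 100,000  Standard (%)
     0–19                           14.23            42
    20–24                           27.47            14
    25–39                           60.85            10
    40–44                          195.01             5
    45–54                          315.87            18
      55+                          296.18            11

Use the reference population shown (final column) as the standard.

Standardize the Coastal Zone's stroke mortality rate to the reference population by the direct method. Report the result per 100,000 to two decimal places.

Standard weights: 0.42, 0.14, 0.10, 0.05, 0.18, 0.11.
Standardized rate: 0.4200×14.23 + 0.1400×27.47 + 0.1000×60.85 + 0.0500×195.01 + 0.1800×315.87 + 0.1100×296.18 = 115.0943 per 100,000.

115.09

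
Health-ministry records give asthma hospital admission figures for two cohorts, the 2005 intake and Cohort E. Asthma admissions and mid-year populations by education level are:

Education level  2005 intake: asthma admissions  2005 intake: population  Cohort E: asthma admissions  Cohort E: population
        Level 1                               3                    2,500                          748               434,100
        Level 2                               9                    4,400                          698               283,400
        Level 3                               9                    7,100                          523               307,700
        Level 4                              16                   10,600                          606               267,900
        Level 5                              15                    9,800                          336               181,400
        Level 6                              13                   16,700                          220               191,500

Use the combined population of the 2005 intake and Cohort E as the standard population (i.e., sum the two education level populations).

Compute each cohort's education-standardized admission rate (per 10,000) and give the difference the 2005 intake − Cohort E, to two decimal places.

-4.85

Education-specific rates per 10,000 for the 2005 intake: 12.00, 20.45, 12.68, 15.09, 15.31, 7.78.
For Cohort E: 17.23, 24.63, 17.00, 22.62, 18.52, 11.49.
Combined standard total = 1,717,100; weights = 0.2543, 0.1676, 0.1833, 0.1622, 0.1114, 0.1213.
The 2005 intake: 0.2543×12.00 + 0.1676×20.45 + 0.1833×12.68 + 0.1622×15.09 + 0.1114×15.31 + 0.1213×7.78 = 13.8999 per 10,000.
Cohort E: 0.2543×17.23 + 0.1676×24.63 + 0.1833×17.00 + 0.1622×22.62 + 0.1114×18.52 + 0.1213×11.49 = 18.7498 per 10,000.
Difference = 13.8999 − 18.7498 = -4.8499.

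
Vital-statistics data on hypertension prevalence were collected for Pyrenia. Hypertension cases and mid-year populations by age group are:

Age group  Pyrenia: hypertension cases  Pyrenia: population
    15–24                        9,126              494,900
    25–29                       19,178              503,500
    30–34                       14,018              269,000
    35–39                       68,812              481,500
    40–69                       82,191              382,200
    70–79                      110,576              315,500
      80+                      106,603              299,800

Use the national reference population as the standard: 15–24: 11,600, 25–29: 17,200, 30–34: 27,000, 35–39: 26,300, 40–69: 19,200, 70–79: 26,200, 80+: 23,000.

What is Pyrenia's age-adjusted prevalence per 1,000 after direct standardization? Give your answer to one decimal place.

Age-specific rates per 1,000 for Pyrenia: 18.440, 38.089, 52.112, 142.912, 215.047, 350.479, 355.580.
Standard total = 150,500; weights = 0.0771, 0.1143, 0.1794, 0.1748, 0.1276, 0.1741, 0.1528.
Standardized rate: 0.0771×18.440 + 0.1143×38.089 + 0.1794×52.112 + 0.1748×142.912 + 0.1276×215.047 + 0.1741×350.479 + 0.1528×355.580 = 182.8865 per 1,000.

182.9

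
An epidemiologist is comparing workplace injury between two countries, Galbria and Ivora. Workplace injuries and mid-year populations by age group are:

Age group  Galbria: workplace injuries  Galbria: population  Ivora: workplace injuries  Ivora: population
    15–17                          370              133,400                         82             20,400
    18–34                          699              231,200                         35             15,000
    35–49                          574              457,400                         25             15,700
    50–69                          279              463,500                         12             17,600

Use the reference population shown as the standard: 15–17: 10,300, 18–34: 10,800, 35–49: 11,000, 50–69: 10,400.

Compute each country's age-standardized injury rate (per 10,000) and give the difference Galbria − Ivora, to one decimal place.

Age-specific rates per 10,000 for Galbria: 27.74, 30.23, 12.55, 6.02.
For Ivora: 40.20, 23.33, 15.92, 6.82.
Standard total = 42,500; weights = 0.2424, 0.2541, 0.2588, 0.2447.
Galbria: 0.2424×27.74 + 0.2541×30.23 + 0.2588×12.55 + 0.2447×6.02 = 19.1258 per 10,000.
Ivora: 0.2424×40.20 + 0.2541×23.33 + 0.2588×15.92 + 0.2447×6.82 = 21.4609 per 10,000.
Difference = 19.1258 − 21.4609 = -2.3351.

-2.3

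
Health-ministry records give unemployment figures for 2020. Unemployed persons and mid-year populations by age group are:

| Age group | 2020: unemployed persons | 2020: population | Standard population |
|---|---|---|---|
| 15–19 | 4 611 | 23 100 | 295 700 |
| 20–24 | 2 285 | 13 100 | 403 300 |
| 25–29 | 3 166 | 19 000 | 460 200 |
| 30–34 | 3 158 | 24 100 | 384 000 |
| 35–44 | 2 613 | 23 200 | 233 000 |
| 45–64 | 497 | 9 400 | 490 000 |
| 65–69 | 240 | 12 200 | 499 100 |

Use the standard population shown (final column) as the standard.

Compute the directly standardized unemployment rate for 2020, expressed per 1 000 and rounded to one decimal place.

Age-specific rates per 1 000 for 2020: 199.610, 174.427, 166.632, 131.037, 112.629, 52.872, 19.672.
Standard total = 2 765 300; weights = 0.1069, 0.1458, 0.1664, 0.1389, 0.0843, 0.1772, 0.1805.
Standardized rate: 0.1069×199.610 + 0.1458×174.427 + 0.1664×166.632 + 0.1389×131.037 + 0.0843×112.629 + 0.1772×52.872 + 0.1805×19.672 = 115.1202 per 1 000.

115.1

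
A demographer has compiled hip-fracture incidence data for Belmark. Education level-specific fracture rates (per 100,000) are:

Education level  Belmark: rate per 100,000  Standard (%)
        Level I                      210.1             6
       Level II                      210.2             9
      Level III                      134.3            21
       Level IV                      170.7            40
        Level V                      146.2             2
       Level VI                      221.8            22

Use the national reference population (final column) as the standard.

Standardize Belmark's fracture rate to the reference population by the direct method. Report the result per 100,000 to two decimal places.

179.73

Standard weights: 0.06, 0.09, 0.21, 0.40, 0.02, 0.22.
Standardized rate: 0.0600×210.1 + 0.0900×210.2 + 0.2100×134.3 + 0.4000×170.7 + 0.0200×146.2 + 0.2200×221.8 = 179.7270 per 100,000.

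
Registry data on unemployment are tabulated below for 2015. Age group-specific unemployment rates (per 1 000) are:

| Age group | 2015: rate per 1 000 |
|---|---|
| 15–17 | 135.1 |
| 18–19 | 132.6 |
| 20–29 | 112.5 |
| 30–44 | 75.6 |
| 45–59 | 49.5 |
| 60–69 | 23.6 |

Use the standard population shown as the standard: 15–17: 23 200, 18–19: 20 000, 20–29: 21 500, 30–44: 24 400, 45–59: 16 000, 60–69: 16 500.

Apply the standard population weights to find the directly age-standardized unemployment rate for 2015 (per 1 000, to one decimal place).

92.4

Standard total = 121 600; weights = 0.1908, 0.1645, 0.1768, 0.2007, 0.1316, 0.1357.
Standardized rate: 0.1908×135.1 + 0.1645×132.6 + 0.1768×112.5 + 0.2007×75.6 + 0.1316×49.5 + 0.1357×23.6 = 92.3611 per 1 000.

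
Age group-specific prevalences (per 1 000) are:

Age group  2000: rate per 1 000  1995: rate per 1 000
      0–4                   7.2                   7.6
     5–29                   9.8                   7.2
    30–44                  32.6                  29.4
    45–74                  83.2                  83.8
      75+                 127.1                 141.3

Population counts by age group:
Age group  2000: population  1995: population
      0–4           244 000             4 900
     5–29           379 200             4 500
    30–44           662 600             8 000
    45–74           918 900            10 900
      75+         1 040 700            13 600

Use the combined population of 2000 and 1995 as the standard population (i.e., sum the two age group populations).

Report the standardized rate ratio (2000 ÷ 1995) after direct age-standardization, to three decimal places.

Combined standard total = 3 287 300; weights = 0.0757, 0.1167, 0.2040, 0.2828, 0.3207.
2000: 0.0757×7.2 + 0.1167×9.8 + 0.2040×32.6 + 0.2828×83.2 + 0.3207×127.1 = 72.6355 per 1 000.
1995: 0.0757×7.6 + 0.1167×7.2 + 0.2040×29.4 + 0.2828×83.8 + 0.3207×141.3 = 76.4335 per 1 000.
Ratio = 72.6355 ÷ 76.4335 = 0.95031.

0.950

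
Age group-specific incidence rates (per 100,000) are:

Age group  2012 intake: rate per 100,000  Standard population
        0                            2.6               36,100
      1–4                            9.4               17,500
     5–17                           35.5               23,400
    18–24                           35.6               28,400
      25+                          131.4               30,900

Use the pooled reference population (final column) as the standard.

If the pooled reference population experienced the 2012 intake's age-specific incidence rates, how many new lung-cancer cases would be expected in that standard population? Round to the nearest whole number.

Expected new lung-cancer cases = Σ (standard pop × age-specific rate ÷ 100,000)
= 36,100×2.6/100,000 + 17,500×9.4/100,000 + 23,400×35.5/100,000 + 28,400×35.6/100,000 + 30,900×131.4/100,000
= 0.94 + 1.65 + 8.31 + 10.11 + 40.60 = 61.60.

62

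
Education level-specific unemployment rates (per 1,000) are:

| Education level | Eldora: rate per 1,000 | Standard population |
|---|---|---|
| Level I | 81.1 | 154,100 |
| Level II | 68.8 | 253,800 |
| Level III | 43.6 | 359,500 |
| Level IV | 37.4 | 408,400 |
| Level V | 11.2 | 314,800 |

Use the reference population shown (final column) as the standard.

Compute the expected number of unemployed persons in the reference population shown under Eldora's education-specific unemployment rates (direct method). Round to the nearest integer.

Expected unemployed persons = Σ (standard pop × education-specific rate ÷ 1,000)
= 154,100×81.1/1,000 + 253,800×68.8/1,000 + 359,500×43.6/1,000 + 408,400×37.4/1,000 + 314,800×11.2/1,000
= 12497.51 + 17461.44 + 15674.20 + 15274.16 + 3525.76 = 64433.07.

64433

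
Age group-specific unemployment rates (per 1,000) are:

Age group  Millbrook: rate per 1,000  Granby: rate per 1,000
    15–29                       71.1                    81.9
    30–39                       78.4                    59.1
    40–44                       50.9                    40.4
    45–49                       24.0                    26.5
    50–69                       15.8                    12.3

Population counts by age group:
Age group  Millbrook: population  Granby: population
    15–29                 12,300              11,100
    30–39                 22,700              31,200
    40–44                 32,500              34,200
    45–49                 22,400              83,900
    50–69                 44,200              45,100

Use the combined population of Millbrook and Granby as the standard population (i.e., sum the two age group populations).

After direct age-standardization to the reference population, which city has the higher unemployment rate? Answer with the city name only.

Combined standard total = 339,600; weights = 0.0689, 0.1587, 0.1964, 0.3130, 0.2630.
Millbrook: 0.0689×71.1 + 0.1587×78.4 + 0.1964×50.9 + 0.3130×24.0 + 0.2630×15.8 = 39.0067 per 1,000.
Granby: 0.0689×81.9 + 0.1587×59.1 + 0.1964×40.4 + 0.3130×26.5 + 0.2630×12.3 = 34.4875 per 1,000.

Millbrook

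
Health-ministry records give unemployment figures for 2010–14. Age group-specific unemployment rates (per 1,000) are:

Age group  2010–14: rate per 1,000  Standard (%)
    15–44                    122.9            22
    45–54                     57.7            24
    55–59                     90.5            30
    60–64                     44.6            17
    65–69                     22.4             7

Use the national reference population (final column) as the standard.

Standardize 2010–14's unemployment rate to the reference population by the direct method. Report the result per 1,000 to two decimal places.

77.19

Standard weights: 0.22, 0.24, 0.30, 0.17, 0.07.
Standardized rate: 0.2200×122.9 + 0.2400×57.7 + 0.3000×90.5 + 0.1700×44.6 + 0.0700×22.4 = 77.1860 per 1,000.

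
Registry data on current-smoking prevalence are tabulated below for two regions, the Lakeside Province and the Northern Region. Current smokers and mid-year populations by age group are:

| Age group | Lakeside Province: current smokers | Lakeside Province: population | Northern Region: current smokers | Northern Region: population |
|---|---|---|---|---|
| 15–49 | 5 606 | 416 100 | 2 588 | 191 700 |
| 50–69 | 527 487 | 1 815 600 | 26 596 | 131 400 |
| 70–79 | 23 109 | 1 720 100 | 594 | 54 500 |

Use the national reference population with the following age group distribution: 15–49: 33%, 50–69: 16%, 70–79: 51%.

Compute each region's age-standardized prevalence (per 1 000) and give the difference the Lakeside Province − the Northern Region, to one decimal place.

Age-specific rates per 1 000 for the Lakeside Province: 13.473, 290.530, 13.435.
For the Northern Region: 13.500, 202.405, 10.899.
Standard weights: 0.33, 0.16, 0.51.
The Lakeside Province: 0.3300×13.473 + 0.1600×290.530 + 0.5100×13.435 = 57.7826 per 1 000.
The Northern Region: 0.3300×13.500 + 0.1600×202.405 + 0.5100×10.899 = 42.3984 per 1 000.
Difference = 57.7826 − 42.3984 = 15.3842.

15.4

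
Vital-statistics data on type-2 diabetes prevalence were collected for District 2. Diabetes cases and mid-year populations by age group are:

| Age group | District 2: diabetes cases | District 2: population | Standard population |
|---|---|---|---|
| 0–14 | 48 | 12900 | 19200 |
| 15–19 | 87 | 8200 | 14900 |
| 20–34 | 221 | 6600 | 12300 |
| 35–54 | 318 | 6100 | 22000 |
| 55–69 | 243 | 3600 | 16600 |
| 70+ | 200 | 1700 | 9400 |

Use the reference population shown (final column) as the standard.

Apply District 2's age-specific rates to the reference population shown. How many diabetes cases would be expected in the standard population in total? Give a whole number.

Age-specific rates per 1000 for District 2: 3.721, 10.610, 33.485, 52.131, 67.500, 117.647.
Expected diabetes cases = Σ (standard pop × age-specific rate ÷ 1000)
= 19200×3.721/1000 + 14900×10.610/1000 + 12300×33.485/1000 + 22000×52.131/1000 + 16600×67.500/1000 + 9400×117.647/1000
= 71.44 + 158.09 + 411.86 + 1146.89 + 1120.50 + 1105.88 = 4014.66.

4015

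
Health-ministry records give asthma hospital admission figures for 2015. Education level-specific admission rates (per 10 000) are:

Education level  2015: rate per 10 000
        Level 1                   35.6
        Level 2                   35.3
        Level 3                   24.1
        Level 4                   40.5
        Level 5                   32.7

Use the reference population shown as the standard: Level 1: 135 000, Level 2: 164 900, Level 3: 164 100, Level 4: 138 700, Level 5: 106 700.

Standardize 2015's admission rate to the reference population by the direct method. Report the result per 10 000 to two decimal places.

Standard total = 709 400; weights = 0.1903, 0.2324, 0.2313, 0.1955, 0.1504.
Standardized rate: 0.1903×35.6 + 0.2324×35.3 + 0.2313×24.1 + 0.1955×40.5 + 0.1504×32.7 = 33.3919 per 10 000.

33.39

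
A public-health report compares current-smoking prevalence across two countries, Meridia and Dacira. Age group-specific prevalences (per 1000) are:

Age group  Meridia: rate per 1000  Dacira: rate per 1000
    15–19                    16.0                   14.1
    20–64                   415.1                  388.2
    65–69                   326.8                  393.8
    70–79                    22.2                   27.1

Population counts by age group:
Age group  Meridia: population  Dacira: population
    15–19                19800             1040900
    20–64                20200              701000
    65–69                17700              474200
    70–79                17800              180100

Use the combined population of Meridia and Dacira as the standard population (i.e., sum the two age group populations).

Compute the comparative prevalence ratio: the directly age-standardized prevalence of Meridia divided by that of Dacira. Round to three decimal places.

Combined standard total = 2471700; weights = 0.4291, 0.2918, 0.1990, 0.0801.
Meridia: 0.4291×16.0 + 0.2918×415.1 + 0.1990×326.8 + 0.0801×22.2 = 194.8002 per 1000.
Dacira: 0.4291×14.1 + 0.2918×388.2 + 0.1990×393.8 + 0.0801×27.1 = 199.8620 per 1000.
Ratio = 194.8002 ÷ 199.8620 = 0.97467.

0.975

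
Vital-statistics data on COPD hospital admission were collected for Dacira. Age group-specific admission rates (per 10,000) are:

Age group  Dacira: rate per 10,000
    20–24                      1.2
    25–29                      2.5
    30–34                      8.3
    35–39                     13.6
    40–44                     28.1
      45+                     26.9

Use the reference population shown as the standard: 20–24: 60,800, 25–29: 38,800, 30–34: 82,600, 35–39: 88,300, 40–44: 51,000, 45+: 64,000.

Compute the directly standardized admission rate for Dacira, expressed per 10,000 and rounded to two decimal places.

13.52

Standard total = 385,500; weights = 0.1577, 0.1006, 0.2143, 0.2291, 0.1323, 0.1660.
Standardized rate: 0.1577×1.2 + 0.1006×2.5 + 0.2143×8.3 + 0.2291×13.6 + 0.1323×28.1 + 0.1660×26.9 = 13.5178 per 10,000.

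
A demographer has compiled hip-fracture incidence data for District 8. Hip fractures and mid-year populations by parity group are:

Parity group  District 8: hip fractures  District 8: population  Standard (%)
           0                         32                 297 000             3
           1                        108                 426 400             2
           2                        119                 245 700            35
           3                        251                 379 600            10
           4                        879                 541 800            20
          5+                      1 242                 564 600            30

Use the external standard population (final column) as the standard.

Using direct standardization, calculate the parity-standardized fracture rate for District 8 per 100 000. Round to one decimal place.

122.8

Parity-specific rates per 100 000 for District 8: 10.77, 25.33, 48.43, 66.12, 162.24, 219.98.
Standard weights: 0.03, 0.02, 0.35, 0.10, 0.20, 0.30.
Standardized rate: 0.0300×10.77 + 0.0200×25.33 + 0.3500×48.43 + 0.1000×66.12 + 0.2000×162.24 + 0.3000×219.98 = 122.8346 per 100 000.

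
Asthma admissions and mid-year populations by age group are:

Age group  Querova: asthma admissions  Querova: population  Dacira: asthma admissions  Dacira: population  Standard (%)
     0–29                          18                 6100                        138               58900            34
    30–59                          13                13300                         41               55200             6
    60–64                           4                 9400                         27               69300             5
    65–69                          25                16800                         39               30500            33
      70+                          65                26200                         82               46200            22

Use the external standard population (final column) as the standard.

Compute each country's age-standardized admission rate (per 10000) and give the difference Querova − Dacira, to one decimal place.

Age-specific rates per 10000 for Querova: 29.51, 9.77, 4.26, 14.88, 24.81.
For Dacira: 23.43, 7.43, 3.90, 12.79, 17.75.
Standard weights: 0.34, 0.06, 0.05, 0.33, 0.22.
Querova: 0.3400×29.51 + 0.0600×9.77 + 0.0500×4.26 + 0.3300×14.88 + 0.2200×24.81 = 21.2007 per 10000.
Dacira: 0.3400×23.43 + 0.0600×7.43 + 0.0500×3.90 + 0.3300×12.79 + 0.2200×17.75 = 16.7309 per 10000.
Difference = 21.2007 − 16.7309 = 4.4698.

4.5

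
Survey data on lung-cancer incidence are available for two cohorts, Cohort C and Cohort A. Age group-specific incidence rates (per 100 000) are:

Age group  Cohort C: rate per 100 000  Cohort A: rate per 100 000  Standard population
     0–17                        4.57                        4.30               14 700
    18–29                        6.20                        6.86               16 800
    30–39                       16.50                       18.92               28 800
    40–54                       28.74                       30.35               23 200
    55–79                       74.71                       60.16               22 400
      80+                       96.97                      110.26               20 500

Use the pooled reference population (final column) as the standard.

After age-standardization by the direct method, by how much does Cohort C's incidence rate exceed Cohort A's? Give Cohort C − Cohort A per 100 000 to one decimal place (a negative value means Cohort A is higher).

-0.5

Standard total = 126 400; weights = 0.1163, 0.1329, 0.2278, 0.1835, 0.1772, 0.1622.
Cohort C: 0.1163×4.57 + 0.1329×6.20 + 0.2278×16.50 + 0.1835×28.74 + 0.1772×74.71 + 0.1622×96.97 = 39.3568 per 100 000.
Cohort A: 0.1163×4.30 + 0.1329×6.86 + 0.2278×18.92 + 0.1835×30.35 + 0.1772×60.16 + 0.1622×110.26 = 39.8369 per 100 000.
Difference = 39.3568 − 39.8369 = -0.4802.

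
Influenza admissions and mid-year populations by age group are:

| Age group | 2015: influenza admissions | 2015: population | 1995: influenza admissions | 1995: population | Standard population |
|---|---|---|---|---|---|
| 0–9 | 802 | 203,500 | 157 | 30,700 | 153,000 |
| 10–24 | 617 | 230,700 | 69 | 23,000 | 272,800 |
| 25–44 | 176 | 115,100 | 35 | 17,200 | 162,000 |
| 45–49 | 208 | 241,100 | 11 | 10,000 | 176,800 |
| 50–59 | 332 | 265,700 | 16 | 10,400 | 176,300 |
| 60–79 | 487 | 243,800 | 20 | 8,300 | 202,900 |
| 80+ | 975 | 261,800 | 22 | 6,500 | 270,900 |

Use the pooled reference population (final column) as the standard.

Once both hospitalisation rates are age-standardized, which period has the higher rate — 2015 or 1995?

1995

Age-specific rates per 100,000 for 2015: 394.10, 267.45, 152.91, 86.27, 124.95, 199.75, 372.42.
For 1995: 511.40, 300.00, 203.49, 110.00, 153.85, 240.96, 338.46.
Standard total = 1,414,700; weights = 0.1082, 0.1928, 0.1145, 0.1250, 0.1246, 0.1434, 0.1915.
2015: 0.1082×394.10 + 0.1928×267.45 + 0.1145×152.91 + 0.1250×86.27 + 0.1246×124.95 + 0.1434×199.75 + 0.1915×372.42 = 238.0221 per 100,000.
1995: 0.1082×511.40 + 0.1928×300.00 + 0.1145×203.49 + 0.1250×110.00 + 0.1246×153.85 + 0.1434×240.96 + 0.1915×338.46 = 268.7505 per 100,000.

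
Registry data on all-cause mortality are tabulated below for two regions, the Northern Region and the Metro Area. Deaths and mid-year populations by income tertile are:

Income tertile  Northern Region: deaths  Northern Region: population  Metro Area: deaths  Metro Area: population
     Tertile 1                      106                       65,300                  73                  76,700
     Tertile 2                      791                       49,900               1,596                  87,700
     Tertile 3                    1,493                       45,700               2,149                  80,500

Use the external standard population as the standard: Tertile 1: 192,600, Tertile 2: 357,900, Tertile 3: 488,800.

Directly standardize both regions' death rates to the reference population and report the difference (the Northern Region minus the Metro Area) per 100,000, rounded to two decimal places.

Income-specific rates per 100,000 for the Northern Region: 162.33, 1585.17, 3266.96.
For the Metro Area: 95.18, 1819.84, 2669.57.
Standard total = 1,039,300; weights = 0.1853, 0.3444, 0.4703.
The Northern Region: 0.1853×162.33 + 0.3444×1585.17 + 0.4703×3266.96 = 2112.4661 per 100,000.
The Metro Area: 0.1853×95.18 + 0.3444×1819.84 + 0.4703×2669.57 = 1899.8703 per 100,000.
Difference = 2112.4661 − 1899.8703 = 212.5958.

212.60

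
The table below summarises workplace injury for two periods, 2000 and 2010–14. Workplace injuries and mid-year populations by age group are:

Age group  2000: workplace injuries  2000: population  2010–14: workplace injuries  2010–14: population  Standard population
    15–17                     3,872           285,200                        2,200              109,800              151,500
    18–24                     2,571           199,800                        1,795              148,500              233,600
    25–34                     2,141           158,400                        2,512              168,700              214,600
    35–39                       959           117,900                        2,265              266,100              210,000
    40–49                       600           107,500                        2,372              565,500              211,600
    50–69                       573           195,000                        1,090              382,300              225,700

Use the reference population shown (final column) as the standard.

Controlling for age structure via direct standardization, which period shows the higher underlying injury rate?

Age-specific rates per 10,000 for 2000: 135.76, 128.68, 135.16, 81.34, 55.81, 29.38.
For 2010–14: 200.36, 120.88, 148.90, 85.12, 41.95, 28.51.
Standard total = 1,247,000; weights = 0.1215, 0.1873, 0.1721, 0.1684, 0.1697, 0.1810.
2000: 0.1215×135.76 + 0.1873×128.68 + 0.1721×135.16 + 0.1684×81.34 + 0.1697×55.81 + 0.1810×29.38 = 92.3477 per 10,000.
2010–14: 0.1215×200.36 + 0.1873×120.88 + 0.1721×148.90 + 0.1684×85.12 + 0.1697×41.95 + 0.1810×28.51 = 99.2236 per 10,000.
The crude rates (100.73 vs 74.56) would put 2000 higher, but that reflects its age composition; once standardized to a common age structure, 2010–14 has the higher underlying rate.

2010–14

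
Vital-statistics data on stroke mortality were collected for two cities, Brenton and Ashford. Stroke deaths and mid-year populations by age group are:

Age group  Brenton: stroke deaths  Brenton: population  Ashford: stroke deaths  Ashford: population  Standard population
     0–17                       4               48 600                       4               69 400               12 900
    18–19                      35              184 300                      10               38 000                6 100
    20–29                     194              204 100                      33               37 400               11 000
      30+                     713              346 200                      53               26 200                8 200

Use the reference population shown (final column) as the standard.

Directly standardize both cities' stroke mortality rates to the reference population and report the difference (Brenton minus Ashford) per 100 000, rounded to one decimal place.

Age-specific rates per 100 000 for Brenton: 8.23, 18.99, 95.05, 205.95.
For Ashford: 5.76, 26.32, 88.24, 202.29.
Standard total = 38 200; weights = 0.3377, 0.1597, 0.2880, 0.2147.
Brenton: 0.3377×8.23 + 0.1597×18.99 + 0.2880×95.05 + 0.2147×205.95 = 77.3920 per 100 000.
Ashford: 0.3377×5.76 + 0.1597×26.32 + 0.2880×88.24 + 0.2147×202.29 = 74.9802 per 100 000.
Difference = 77.3920 − 74.9802 = 2.4118.

2.4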